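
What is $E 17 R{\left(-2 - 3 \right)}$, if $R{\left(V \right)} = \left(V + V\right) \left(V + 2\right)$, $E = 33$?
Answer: $16830$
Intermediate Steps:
$R{\left(V \right)} = 2 V \left(2 + V\right)$
$E 17 R{\left(-2 - 3 \right)} = 33 \cdot 17 \cdot 2 \left(-2 - 3\right) \left(2 - 5\right) = 561 \cdot 2 \left(-2 - 3\right) \left(2 - 5\right) = 561 \cdot 2 \left(-5\right) \left(2 - 5\right) = 561 \cdot 2 \left(-5\right) \left(-3\right) = 561 \cdot 30 = 16830$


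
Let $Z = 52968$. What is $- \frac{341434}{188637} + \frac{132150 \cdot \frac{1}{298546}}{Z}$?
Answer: $- \frac{899867034092267}{497164902868056} \approx -1.81$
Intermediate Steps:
$- \frac{341434}{188637} + \frac{132150 \cdot \frac{1}{298546}}{Z} = - \frac{341434}{188637} + \frac{132150 \cdot \frac{1}{298546}}{52968} = \left(-341434\right) \frac{1}{188637} + 132150 \cdot \frac{1}{298546} \cdot \frac{1}{52968} = - \frac{341434}{188637} + \frac{66075}{149273} \cdot \frac{1}{52968} = - \frac{341434}{188637} + \frac{22025}{2635564088} = - \frac{899867034092267}{497164902868056}$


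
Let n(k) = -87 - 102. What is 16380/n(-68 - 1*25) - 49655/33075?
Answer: -583231/6615 ≈ -88.168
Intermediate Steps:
n(k) = -189
16380/n(-68 - 1*25) - 49655/33075 = 16380/(-189) - 49655/33075 = 16380*(-1/189) - 49655*1/33075 = -260/3 - 9931/6615 = -583231/6615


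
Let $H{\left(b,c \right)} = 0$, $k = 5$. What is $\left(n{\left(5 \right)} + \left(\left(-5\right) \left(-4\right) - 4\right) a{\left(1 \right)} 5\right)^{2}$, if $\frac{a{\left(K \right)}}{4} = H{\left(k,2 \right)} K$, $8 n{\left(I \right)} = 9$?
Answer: $\frac{81}{64} \approx 1.2656$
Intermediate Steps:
$n{\left(I \right)} = \frac{9}{8}$ ($n{\left(I \right)} = \frac{1}{8} \cdot 9 = \frac{9}{8}$)
$a{\left(K \right)} = 0$ ($a{\left(K \right)} = 4 \cdot 0 K = 4 \cdot 0 = 0$)
$\left(n{\left(5 \right)} + \left(\left(-5\right) \left(-4\right) - 4\right) a{\left(1 \right)} 5\right)^{2} = \left(\frac{9}{8} + \left(\left(-5\right) \left(-4\right) - 4\right) 0 \cdot 5\right)^{2} = \left(\frac{9}{8} + \left(20 - 4\right) 0 \cdot 5\right)^{2} = \left(\frac{9}{8} + 16 \cdot 0 \cdot 5\right)^{2} = \left(\frac{9}{8} + 0 \cdot 5\right)^{2} = \left(\frac{9}{8} + 0\right)^{2} = \left(\frac{9}{8}\right)^{2} = \frac{81}{64}$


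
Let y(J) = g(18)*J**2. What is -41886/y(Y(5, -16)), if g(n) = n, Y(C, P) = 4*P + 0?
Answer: -2327/4096 ≈ -0.56812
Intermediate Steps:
Y(C, P) = 4*P
y(J) = 18*J**2
-41886/y(Y(5, -16)) = -41886/(18*(4*(-16))**2) = -41886/(18*(-64)**2) = -41886/(18*4096) = -41886/73728 = -41886*1/73728 = -2327/4096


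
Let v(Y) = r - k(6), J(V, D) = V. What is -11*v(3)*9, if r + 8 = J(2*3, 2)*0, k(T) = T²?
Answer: 4356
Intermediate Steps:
r = -8 (r = -8 + (2*3)*0 = -8 + 6*0 = -8 + 0 = -8)
v(Y) = -44 (v(Y) = -8 - 1*6² = -8 - 1*36 = -8 - 36 = -44)
-11*v(3)*9 = -11*(-44)*9 = 484*9 = 4356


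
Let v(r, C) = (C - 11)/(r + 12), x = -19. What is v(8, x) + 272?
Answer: 541/2 ≈ 270.50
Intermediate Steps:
v(r, C) = (-11 + C)/(12 + r)
v(8, x) + 272 = (-11 - 19)/(12 + 8) + 272 = -30/20 + 272 = (1/20)*(-30) + 272 = -3/2 + 272 = 541/2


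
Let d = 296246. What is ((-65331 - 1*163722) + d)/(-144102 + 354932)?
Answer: 2317/7270 ≈ 0.31871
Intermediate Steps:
((-65331 - 1*163722) + d)/(-144102 + 354932) = ((-65331 - 1*163722) + 296246)/(-144102 + 354932) = ((-65331 - 163722) + 296246)/210830 = (-229053 + 296246)*(1/210830) = 67193*(1/210830) = 2317/7270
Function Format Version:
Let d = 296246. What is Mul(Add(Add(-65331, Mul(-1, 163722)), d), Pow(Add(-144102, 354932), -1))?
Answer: Rational(2317, 7270) ≈ 0.31871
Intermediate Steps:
Mul(Add(Add(-65331, Mul(-1, 163722)), d), Pow(Add(-144102, 354932), -1)) = Mul(Add(Add(-65331, Mul(-1, 163722)), 296246), Pow(Add(-144102, 354932), -1)) = Mul(Add(Add(-65331, -163722), 296246), Pow(210830, -1)) = Mul(Add(-229053, 296246), Rational(1, 210830)) = Mul(67193, Rational(1, 210830)) = Rational(2317, 7270)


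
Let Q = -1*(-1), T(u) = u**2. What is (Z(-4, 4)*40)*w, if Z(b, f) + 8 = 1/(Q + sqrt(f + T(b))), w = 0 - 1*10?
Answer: 61200/19 - 800*sqrt(5)/19 ≈ 3126.9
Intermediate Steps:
w = -10 (w = 0 - 10 = -10)
Q = 1
Z(b, f) = -8 + 1/(1 + sqrt(f + b**2))
(Z(-4, 4)*40)*w = (((-7 - 8*sqrt(4 + (-4)**2))/(1 + sqrt(4 + (-4)**2)))*40)*(-10) = (((-7 - 8*sqrt(4 + 16))/(1 + sqrt(4 + 16)))*40)*(-10) = (((-7 - 16*sqrt(5))/(1 + sqrt(20)))*40)*(-10) = (((-7 - 16*sqrt(5))/(1 + 2*sqrt(5)))*40)*(-10) = (40*(-7 - 16*sqrt(5))/(1 + 2*sqrt(5)))*(-10) = -400*(-7 - 16*sqrt(5))/(1 + 2*sqrt(5))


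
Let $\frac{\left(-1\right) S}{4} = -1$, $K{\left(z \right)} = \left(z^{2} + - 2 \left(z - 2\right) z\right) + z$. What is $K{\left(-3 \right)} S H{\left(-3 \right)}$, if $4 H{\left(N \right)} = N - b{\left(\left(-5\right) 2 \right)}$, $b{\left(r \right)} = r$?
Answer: $-168$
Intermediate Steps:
$K{\left(z \right)} = z + z^{2} + z \left(4 - 2 z\right)$ ($K{\left(z \right)} = \left(z^{2} + - 2 \left(-2 + z\right) z\right) + z = \left(z^{2} + \left(4 - 2 z\right) z\right) + z = \left(z^{2} + z \left(4 - 2 z\right)\right) + z = z + z^{2} + z \left(4 - 2 z\right)$)
$H{\left(N \right)} = \frac{5}{2} + \frac{N}{4}$ ($H{\left(N \right)} = \frac{N - \left(-5\right) 2}{4} = \frac{N - -10}{4} = \frac{N + 10}{4} = \frac{10 + N}{4} = \frac{5}{2} + \frac{N}{4}$)
$S = 4$ ($S = \left(-4\right) \left(-1\right) = 4$)
$K{\left(-3 \right)} S H{\left(-3 \right)} = - 3 \left(5 - -3\right) 4 \left(\frac{5}{2} + \frac{1}{4} \left(-3\right)\right) = - 3 \left(5 + 3\right) 4 \left(\frac{5}{2} - \frac{3}{4}\right) = \left(-3\right) 8 \cdot 4 \cdot \frac{7}{4} = \left(-24\right) 4 \cdot \frac{7}{4} = \left(-96\right) \frac{7}{4} = -168$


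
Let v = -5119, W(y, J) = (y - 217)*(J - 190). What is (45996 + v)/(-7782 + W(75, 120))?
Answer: 40877/2158 ≈ 18.942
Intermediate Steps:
W(y, J) = (-217 + y)*(-190 + J)
(45996 + v)/(-7782 + W(75, 120)) = (45996 - 5119)/(-7782 + (41230 - 217*120 - 190*75 + 120*75)) = 40877/(-7782 + (41230 - 26040 - 14250 + 9000)) = 40877/(-7782 + 9940) = 40877/2158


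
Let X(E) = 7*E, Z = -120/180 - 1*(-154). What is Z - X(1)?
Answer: 439/3 ≈ 146.33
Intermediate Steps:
Z = 460/3 (Z = -120*1/180 + 154 = -⅔ + 154 = 460/3 ≈ 153.33)
Z - X(1) = 460/3 - 7 = 439/3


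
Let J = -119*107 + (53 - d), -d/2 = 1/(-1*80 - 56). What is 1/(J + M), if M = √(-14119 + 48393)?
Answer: -58632388/743301059105 - 4624*√34274/743301059105 ≈ -8.0033e-5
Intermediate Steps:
d = 1/68 (d = -2/(-1*80 - 56) = -2/(-80 - 56) = -2/(-136) = -2*(-1/136) = 1/68 ≈ 0.014706)
J = -862241/68 (J = -119*107 + (53 - 1*1/68) = -12733 + (53 - 1/68) = -12733 + 3603/68 = -862241/68 ≈ -12680.)
M = √34274 ≈ 185.13
1/(J + M) = 1/(-862241/68 + √34274)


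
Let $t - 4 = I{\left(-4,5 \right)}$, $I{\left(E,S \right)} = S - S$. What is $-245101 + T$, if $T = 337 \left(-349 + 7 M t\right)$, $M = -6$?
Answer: $-419330$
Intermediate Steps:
$I{\left(E,S \right)} = 0$
$t = 4$ ($t = 4 + 0 = 4$)
$T = -174229$ ($T = 337 \left(-349 + 7 \left(-6\right) 4\right) = 337 \left(-349 - 168\right) = 337 \left(-517\right) = -174229$)
$-245101 + T = -245101 - 174229 = -419330$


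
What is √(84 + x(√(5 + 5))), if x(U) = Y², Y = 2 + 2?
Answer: 10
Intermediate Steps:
Y = 4
x(U) = 16 (x(U) = 4² = 16)
√(84 + x(√(5 + 5))) = √(84 + 16) = √100 = 10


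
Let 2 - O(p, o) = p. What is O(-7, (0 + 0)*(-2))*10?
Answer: 90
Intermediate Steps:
O(p, o) = 2 - p
O(-7, (0 + 0)*(-2))*10 = (2 - 1*(-7))*10 = (2 + 7)*10 = 9*10 = 90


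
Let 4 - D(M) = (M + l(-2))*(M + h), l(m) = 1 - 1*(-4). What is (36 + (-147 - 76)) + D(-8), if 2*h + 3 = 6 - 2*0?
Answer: -405/2 ≈ -202.50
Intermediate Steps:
l(m) = 5 (l(m) = 1 + 4 = 5)
h = 3/2 (h = -3/2 + (6 - 2*0)/2 = -3/2 + (6 + 0)/2 = -3/2 + (½)*6 = -3/2 + 3 = 3/2 ≈ 1.5000)
D(M) = 4 - (5 + M)*(3/2 + M) (D(M) = 4 - (M + 5)*(M + 3/2) = 4 - (5 + M)*(3/2 + M))
(36 + (-147 - 76)) + D(-8) = (36 + (-147 - 76)) + (-7/2 - 1*(-8)² - 13/2*(-8)) = (36 - 223) + (-7/2 - 1*64 + 52) = -187 + (-7/2 - 64 + 52) = -187 - 31/2 = -405/2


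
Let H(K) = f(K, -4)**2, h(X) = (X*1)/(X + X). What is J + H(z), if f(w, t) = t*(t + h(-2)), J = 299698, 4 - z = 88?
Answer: 299894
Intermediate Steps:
h(X) = 1/2 (h(X) = X/((2*X)) = X*(1/(2*X)) = 1/2)
z = -84 (z = 4 - 1*88 = 4 - 88 = -84)
f(w, t) = t*(1/2 + t) (f(w, t) = t*(t + 1/2) = t*(1/2 + t))
H(K) = 196 (H(K) = (-4*(1/2 - 4))**2 = (-4*(-7/2))**2 = 14**2 = 196)
J + H(z) = 299698 + 196 = 299894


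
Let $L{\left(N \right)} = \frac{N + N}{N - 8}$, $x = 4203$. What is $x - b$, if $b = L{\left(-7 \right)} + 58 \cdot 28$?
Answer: $\frac{38671}{15} \approx 2578.1$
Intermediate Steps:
$L{\left(N \right)} = \frac{2 N}{-8 + N}$
$b = \frac{24374}{15}$ ($b = 2 \left(-7\right) \frac{1}{-8 - 7} + 58 \cdot 28 = 2 \left(-7\right) \frac{1}{-15} + 1624 = 2 \left(-7\right) \left(- \frac{1}{15}\right) + 1624 = \frac{14}{15} + 1624 = \frac{24374}{15} \approx 1624.9$)
$x - b = 4203 - \frac{24374}{15} = \frac{38671}{15}$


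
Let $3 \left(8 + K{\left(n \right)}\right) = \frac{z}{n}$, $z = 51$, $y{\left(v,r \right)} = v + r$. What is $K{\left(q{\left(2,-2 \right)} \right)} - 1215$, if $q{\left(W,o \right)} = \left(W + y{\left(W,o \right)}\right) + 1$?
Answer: $- \frac{3652}{3} \approx -1217.3$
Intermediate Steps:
$y{\left(v,r \right)} = r + v$
$q{\left(W,o \right)} = 1 + o + 2 W$ ($q{\left(W,o \right)} = \left(W + \left(o + W\right)\right) + 1 = \left(W + \left(W + o\right)\right) + 1 = \left(o + 2 W\right) + 1 = 1 + o + 2 W$)
$K{\left(n \right)} = -8 + \frac{17}{n}$ ($K{\left(n \right)} = -8 + \frac{51 \frac{1}{n}}{3} = -8 + \frac{17}{n}$)
$K{\left(q{\left(2,-2 \right)} \right)} - 1215 = \left(-8 + \frac{17}{1 - 2 + 2 \cdot 2}\right) - 1215 = \left(-8 + \frac{17}{1 - 2 + 4}\right) - 1215 = \left(-8 + \frac{17}{3}\right) - 1215 = - \frac{7}{3} - 1215 = - \frac{3652}{3}$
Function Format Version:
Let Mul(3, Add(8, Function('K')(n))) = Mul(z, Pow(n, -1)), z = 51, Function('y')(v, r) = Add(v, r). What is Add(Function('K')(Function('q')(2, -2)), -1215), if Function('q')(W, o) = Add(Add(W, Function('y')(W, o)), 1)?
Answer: Rational(-3652, 3) ≈ -1217.3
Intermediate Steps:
Function('y')(v, r) = Add(r, v)
Function('q')(W, o) = Add(1, o, Mul(2, W)) (Function('q')(W, o) = Add(Add(W, Add(o, W)), 1) = Add(Add(W, Add(W, o)), 1) = Add(Add(o, Mul(2, W)), 1) = Add(1, o, Mul(2, W)))
Function('K')(n) = Add(-8, Mul(17, Pow(n, -1))) (Function('K')(n) = Add(-8, Mul(Rational(1, 3), Mul(51, Pow(n, -1)))) = Add(-8, Mul(17, Pow(n, -1))))
Add(Function('K')(Function('q')(2, -2)), -1215) = Add(Add(-8, Mul(17, Pow(Add(1, -2, Mul(2, 2)), -1))), -1215) = Add(Add(-8, Mul(17, Pow(Add(1, -2, 4), -1))), -1215) = Add(Add(-8, Mul(17, Pow(3, -1))), -1215) = Add(Add(-8, Mul(17, Rational(1, 3))), -1215) = Add(Add(-8, Rational(17, 3)), -1215) = Add(Rational(-7, 3), -1215) = Rational(-3652, 3)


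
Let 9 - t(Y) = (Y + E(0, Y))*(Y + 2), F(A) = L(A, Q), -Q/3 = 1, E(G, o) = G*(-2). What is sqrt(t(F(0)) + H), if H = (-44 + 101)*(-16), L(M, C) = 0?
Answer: I*sqrt(903) ≈ 30.05*I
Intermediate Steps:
E(G, o) = -2*G
Q = -3 (Q = -3*1 = -3)
H = -912 (H = 57*(-16) = -912)
F(A) = 0
t(Y) = 9 - Y*(2 + Y) (t(Y) = 9 - (Y - 2*0)*(Y + 2) = 9 - (Y + 0)*(2 + Y) = 9 - Y*(2 + Y))
sqrt(t(F(0)) + H) = sqrt((9 - 1*0**2 - 2*0) - 912) = sqrt((9 - 1*0 + 0) - 912) = sqrt((9 + 0 + 0) - 912) = sqrt(9 - 912) = sqrt(-903) = I*sqrt(903)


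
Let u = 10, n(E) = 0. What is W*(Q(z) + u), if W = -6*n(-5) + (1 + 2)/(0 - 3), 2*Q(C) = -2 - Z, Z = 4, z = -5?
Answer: -7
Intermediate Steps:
Q(C) = -3 (Q(C) = (-2 - 1*4)/2 = (-2 - 4)/2 = (½)*(-6) = -3)
W = -1 (W = -6*0 + (1 + 2)/(0 - 3) = 0 + 3/(-3) = 0 + 3*(-⅓) = 0 - 1 = -1)
W*(Q(z) + u) = -(-3 + 10) = -1*7 = -7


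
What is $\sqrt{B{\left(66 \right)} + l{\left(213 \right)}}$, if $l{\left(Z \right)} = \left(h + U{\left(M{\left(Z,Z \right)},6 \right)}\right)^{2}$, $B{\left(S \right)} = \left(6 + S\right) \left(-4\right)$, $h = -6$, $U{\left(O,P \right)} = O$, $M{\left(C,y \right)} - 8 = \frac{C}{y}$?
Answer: $3 i \sqrt{31} \approx 16.703 i$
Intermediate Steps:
$M{\left(C,y \right)} = 8 + \frac{C}{y}$
$B{\left(S \right)} = -24 - 4 S$
$l{\left(Z \right)} = 9$ ($l{\left(Z \right)} = \left(-6 + \left(8 + \frac{Z}{Z}\right)\right)^{2} = \left(-6 + \left(8 + 1\right)\right)^{2} = \left(-6 + 9\right)^{2} = 3^{2} = 9$)
$\sqrt{B{\left(66 \right)} + l{\left(213 \right)}} = \sqrt{\left(-24 - 264\right) + 9} = \sqrt{-288 + 9} = \sqrt{-279} = 3 i \sqrt{31}$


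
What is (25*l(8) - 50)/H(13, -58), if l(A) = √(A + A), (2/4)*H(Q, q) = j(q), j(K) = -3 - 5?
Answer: -25/8 ≈ -3.1250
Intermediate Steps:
j(K) = -8
H(Q, q) = -16 (H(Q, q) = 2*(-8) = -16)
l(A) = √2*√A (l(A) = √(2*A) = √2*√A)
(25*l(8) - 50)/H(13, -58) = (25*(√2*√8) - 50)/(-16) = (25*(√2*(2*√2)) - 50)*(-1/16) = (25*4 - 50)*(-1/16) = (100 - 50)*(-1/16) = 50*(-1/16) = -25/8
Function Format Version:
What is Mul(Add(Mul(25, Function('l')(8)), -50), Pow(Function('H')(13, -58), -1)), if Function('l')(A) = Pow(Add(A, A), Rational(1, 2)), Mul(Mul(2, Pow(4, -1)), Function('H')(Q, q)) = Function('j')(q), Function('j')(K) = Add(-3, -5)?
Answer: Rational(-25, 8) ≈ -3.1250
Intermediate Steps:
Function('j')(K) = -8
Function('H')(Q, q) = -16 (Function('H')(Q, q) = Mul(2, -8) = -16)
Function('l')(A) = Mul(Pow(2, Rational(1, 2)), Pow(A, Rational(1, 2))) (Function('l')(A) = Pow(Mul(2, A), Rational(1, 2)) = Mul(Pow(2, Rational(1, 2)), Pow(A, Rational(1, 2))))
Mul(Add(Mul(25, Function('l')(8)), -50), Pow(Function('H')(13, -58), -1)) = Mul(Add(Mul(25, Mul(Pow(2, Rational(1, 2)), Pow(8, Rational(1, 2)))), -50), Pow(-16, -1)) = Mul(Add(Mul(25, Mul(Pow(2, Rational(1, 2)), Mul(2, Pow(2, Rational(1, 2))))), -50), Rational(-1, 16)) = Mul(Add(Mul(25, 4), -50), Rational(-1, 16)) = Mul(Add(100, -50), Rational(-1, 16)) = Mul(50, Rational(-1, 16)) = Rational(-25, 8)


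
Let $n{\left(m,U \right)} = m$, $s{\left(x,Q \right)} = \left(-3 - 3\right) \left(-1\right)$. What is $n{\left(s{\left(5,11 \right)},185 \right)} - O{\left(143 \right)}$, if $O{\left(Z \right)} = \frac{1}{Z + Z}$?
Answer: $\frac{1715}{286} \approx 5.9965$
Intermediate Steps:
$s{\left(x,Q \right)} = 6$ ($s{\left(x,Q \right)} = \left(-6\right) \left(-1\right) = 6$)
$O{\left(Z \right)} = \frac{1}{2 Z}$
$n{\left(s{\left(5,11 \right)},185 \right)} - O{\left(143 \right)} = 6 - \frac{1}{2 \cdot 143} = 6 - \frac{1}{2} \cdot \frac{1}{143} = 6 - \frac{1}{286} = \frac{1715}{286}$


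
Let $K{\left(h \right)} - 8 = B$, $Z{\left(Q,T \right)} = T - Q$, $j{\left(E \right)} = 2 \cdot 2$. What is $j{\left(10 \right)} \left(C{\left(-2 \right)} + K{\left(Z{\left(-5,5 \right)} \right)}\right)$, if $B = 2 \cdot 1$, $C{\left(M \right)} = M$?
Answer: $32$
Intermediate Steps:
$j{\left(E \right)} = 4$
$B = 2$
$K{\left(h \right)} = 10$ ($K{\left(h \right)} = 8 + 2 = 10$)
$j{\left(10 \right)} \left(C{\left(-2 \right)} + K{\left(Z{\left(-5,5 \right)} \right)}\right) = 4 \left(-2 + 10\right) = 4 \cdot 8 = 32$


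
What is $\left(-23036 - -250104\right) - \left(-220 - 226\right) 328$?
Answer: $373356$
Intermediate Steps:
$\left(-23036 - -250104\right) - \left(-220 - 226\right) 328 = \left(-23036 + 250104\right) - \left(-446\right) 328 = 227068 - -146288 = 227068 + 146288 = 373356$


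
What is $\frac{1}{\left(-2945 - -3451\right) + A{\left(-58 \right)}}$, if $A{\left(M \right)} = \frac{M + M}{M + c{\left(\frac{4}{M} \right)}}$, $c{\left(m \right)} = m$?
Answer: $\frac{421}{213867} \approx 0.0019685$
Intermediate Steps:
$A{\left(M \right)} = \frac{2 M}{M + \frac{4}{M}}$ ($A{\left(M \right)} = \frac{M + M}{M + \frac{4}{M}} = \frac{2 M}{M + \frac{4}{M}}$)
$\frac{1}{\left(-2945 - -3451\right) + A{\left(-58 \right)}} = \frac{1}{\left(-2945 - -3451\right) + \frac{2 \left(-58\right)^{2}}{4 + \left(-58\right)^{2}}} = \frac{1}{\left(-2945 + 3451\right) + 2 \cdot 3364 \frac{1}{4 + 3364}} = \frac{1}{506 + 2 \cdot 3364 \cdot \frac{1}{3368}} = \frac{1}{506 + \frac{841}{421}} = \frac{1}{\frac{213867}{421}} = \frac{421}{213867}$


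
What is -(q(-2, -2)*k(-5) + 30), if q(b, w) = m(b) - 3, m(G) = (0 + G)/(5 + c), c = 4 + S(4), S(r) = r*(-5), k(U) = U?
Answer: -485/11 ≈ -44.091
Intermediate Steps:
S(r) = -5*r
c = -16 (c = 4 - 5*4 = 4 - 20 = -16)
m(G) = -G/11 (m(G) = (0 + G)/(5 - 16) = G/(-11) = G*(-1/11) = -G/11)
q(b, w) = -3 - b/11 (q(b, w) = -b/11 - 3 = -3 - b/11)
-(q(-2, -2)*k(-5) + 30) = -((-3 - 1/11*(-2))*(-5) + 30) = -((-3 + 2/11)*(-5) + 30) = -(-31/11*(-5) + 30) = -(155/11 + 30) = -1*485/11 = -485/11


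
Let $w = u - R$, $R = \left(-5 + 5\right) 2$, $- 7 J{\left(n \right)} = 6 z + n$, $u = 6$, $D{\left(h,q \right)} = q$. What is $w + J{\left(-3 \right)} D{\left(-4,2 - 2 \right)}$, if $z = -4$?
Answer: $6$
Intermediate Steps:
$J{\left(n \right)} = \frac{24}{7} - \frac{n}{7}$ ($J{\left(n \right)} = - \frac{6 \left(-4\right) + n}{7} = - \frac{-24 + n}{7} = \frac{24}{7} - \frac{n}{7}$)
$R = 0$ ($R = 0 \cdot 2 = 0$)
$w = 6$ ($w = 6 - 0 = 6 + 0 = 6$)
$w + J{\left(-3 \right)} D{\left(-4,2 - 2 \right)} = 6 + \left(\frac{24}{7} - - \frac{3}{7}\right) \left(2 - 2\right) = 6 + \left(\frac{24}{7} + \frac{3}{7}\right) \left(2 - 2\right) = 6 + \frac{27}{7} \cdot 0 = 6 + 0 = 6$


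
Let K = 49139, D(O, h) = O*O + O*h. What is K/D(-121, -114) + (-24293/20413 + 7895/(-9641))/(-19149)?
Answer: 61731444847810681/35719633604548465 ≈ 1.7282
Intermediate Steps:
D(O, h) = O² + O*h
K/D(-121, -114) + (-24293/20413 + 7895/(-9641))/(-19149) = 49139/((-121*(-121 - 114))) + (-24293/20413 + 7895/(-9641))/(-19149) = 49139/((-121*(-235))) + (-24293*1/20413 + 7895*(-1/9641))*(-1/19149) = 49139/28435 + (-24293/20413 - 7895/9641)*(-1/19149) = 49139*(1/28435) - 395369448/196801733*(-1/19149) = 49139/28435 + 131789816/1256185461739 = 61731444847810681/35719633604548465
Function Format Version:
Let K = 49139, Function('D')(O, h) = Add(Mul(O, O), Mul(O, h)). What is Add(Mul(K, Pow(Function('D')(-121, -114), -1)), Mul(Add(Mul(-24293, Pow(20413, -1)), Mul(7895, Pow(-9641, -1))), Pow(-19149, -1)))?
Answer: Rational(61731444847810681, 35719633604548465) ≈ 1.7282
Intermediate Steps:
Function('D')(O, h) = Add(Pow(O, 2), Mul(O, h))
Add(Mul(K, Pow(Function('D')(-121, -114), -1)), Mul(Add(Mul(-24293, Pow(20413, -1)), Mul(7895, Pow(-9641, -1))), Pow(-19149, -1))) = Add(Mul(49139, Pow(Mul(-121, Add(-121, -114)), -1)), Mul(Add(Mul(-24293, Pow(20413, -1)), Mul(7895, Pow(-9641, -1))), Pow(-19149, -1))) = Add(Mul(49139, Pow(Mul(-121, -235), -1)), Mul(Add(Mul(-24293, Rational(1, 20413)), Mul(7895, Rational(-1, 9641))), Rational(-1, 19149))) = Add(Mul(49139, Pow(28435, -1)), Mul(Add(Rational(-24293, 20413), Rational(-7895, 9641)), Rational(-1, 19149))) = Add(Mul(49139, Rational(1, 28435)), Mul(Rational(-395369448, 196801733), Rational(-1, 19149))) = Add(Rational(49139, 28435), Rational(131789816, 1256185461739)) = Rational(61731444847810681, 35719633604548465)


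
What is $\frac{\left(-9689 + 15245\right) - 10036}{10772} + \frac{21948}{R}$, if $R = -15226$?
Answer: $- \frac{38079542}{20501809} \approx -1.8574$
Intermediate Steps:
$\frac{\left(-9689 + 15245\right) - 10036}{10772} + \frac{21948}{R} = \frac{\left(-9689 + 15245\right) - 10036}{10772} + \frac{21948}{-15226} = \left(5556 - 10036\right) \frac{1}{10772} + 21948 \left(- \frac{1}{15226}\right) = \left(-4480\right) \frac{1}{10772} - \frac{10974}{7613} = - \frac{1120}{2693} - \frac{10974}{7613} = - \frac{38079542}{20501809}$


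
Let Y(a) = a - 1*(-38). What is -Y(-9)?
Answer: -29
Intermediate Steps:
Y(a) = 38 + a (Y(a) = a + 38 = 38 + a)
-Y(-9) = -(38 - 9) = -1*29 = -29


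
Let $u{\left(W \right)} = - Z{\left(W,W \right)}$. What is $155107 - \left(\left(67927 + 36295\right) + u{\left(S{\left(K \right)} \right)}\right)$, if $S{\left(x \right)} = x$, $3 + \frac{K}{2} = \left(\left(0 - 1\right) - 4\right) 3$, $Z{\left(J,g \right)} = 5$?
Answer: $50890$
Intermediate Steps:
$K = -36$ ($K = -6 + 2 \left(\left(0 - 1\right) - 4\right) 3 = -6 + 2 \left(-1 - 4\right) 3 = -6 + 2 \left(\left(-5\right) 3\right) = -6 + 2 \left(-15\right) = -6 - 30 = -36$)
$u{\left(W \right)} = -5$ ($u{\left(W \right)} = \left(-1\right) 5 = -5$)
$155107 - \left(\left(67927 + 36295\right) + u{\left(S{\left(K \right)} \right)}\right) = 155107 - \left(\left(67927 + 36295\right) - 5\right) = 155107 - \left(104222 - 5\right) = 155107 - 104217 = 50890$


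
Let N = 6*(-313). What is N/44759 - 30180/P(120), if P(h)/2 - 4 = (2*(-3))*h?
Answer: 1076787/51194 ≈ 21.033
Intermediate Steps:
P(h) = 8 - 12*h (P(h) = 8 + 2*((2*(-3))*h) = 8 + 2*(-6*h) = 8 - 12*h)
N = -1878
N/44759 - 30180/P(120) = -1878/44759 - 30180/(8 - 12*120) = -1878*1/44759 - 30180/(8 - 1440) = -6/143 - 30180/(-1432) = -6/143 - 30180*(-1/1432) = -6/143 + 7545/358 = 1076787/51194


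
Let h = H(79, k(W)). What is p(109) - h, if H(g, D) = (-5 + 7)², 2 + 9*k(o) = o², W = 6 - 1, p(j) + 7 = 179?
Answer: 168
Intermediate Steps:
p(j) = 172 (p(j) = -7 + 179 = 172)
W = 5
k(o) = -2/9 + o²/9
H(g, D) = 4 (H(g, D) = 2² = 4)
h = 4
p(109) - h = 172 - 1*4 = 172 - 4 = 168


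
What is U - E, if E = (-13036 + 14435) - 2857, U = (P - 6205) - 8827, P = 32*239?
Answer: -5926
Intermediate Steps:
P = 7648
U = -7384 (U = (7648 - 6205) - 8827 = 1443 - 8827 = -7384)
E = -1458 (E = 1399 - 2857 = -1458)
U - E = -7384 - 1*(-1458) = -7384 + 1458 = -5926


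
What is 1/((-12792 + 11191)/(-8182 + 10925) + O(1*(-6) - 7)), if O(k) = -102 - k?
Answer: -2743/245728 ≈ -0.011163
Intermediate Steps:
1/((-12792 + 11191)/(-8182 + 10925) + O(1*(-6) - 7)) = 1/((-12792 + 11191)/(-8182 + 10925) + (-102 - (1*(-6) - 7))) = 1/(-1601/2743 + (-102 - (-6 - 7))) = 1/(-1601*1/2743 + (-102 - 1*(-13))) = 1/(-1601/2743 + (-102 + 13)) = 1/(-1601/2743 - 89) = 1/(-245728/2743) = -2743/245728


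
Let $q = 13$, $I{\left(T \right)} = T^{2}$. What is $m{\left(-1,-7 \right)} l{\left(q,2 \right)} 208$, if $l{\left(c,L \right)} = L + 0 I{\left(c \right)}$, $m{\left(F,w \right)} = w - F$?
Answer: $-2496$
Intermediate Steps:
$l{\left(c,L \right)} = L$ ($l{\left(c,L \right)} = L + 0 c^{2} = L + 0 = L$)
$m{\left(-1,-7 \right)} l{\left(q,2 \right)} 208 = \left(-7 - -1\right) 2 \cdot 208 = \left(-7 + 1\right) 2 \cdot 208 = \left(-6\right) 2 \cdot 208 = \left(-12\right) 208 = -2496$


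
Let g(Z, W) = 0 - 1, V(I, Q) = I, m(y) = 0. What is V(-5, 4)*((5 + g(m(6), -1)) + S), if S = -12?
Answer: 40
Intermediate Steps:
g(Z, W) = -1
V(-5, 4)*((5 + g(m(6), -1)) + S) = -5*((5 - 1) - 12) = -5*(4 - 12) = -5*(-8) = 40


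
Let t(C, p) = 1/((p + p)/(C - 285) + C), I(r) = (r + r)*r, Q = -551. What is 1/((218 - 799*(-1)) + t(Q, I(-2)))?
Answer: 115163/117120562 ≈ 0.00098329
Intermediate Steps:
I(r) = 2*r² (I(r) = (2*r)*r = 2*r²)
t(C, p) = 1/(C + 2*p/(-285 + C)) (t(C, p) = 1/((2*p)/(-285 + C) + C) = 1/(2*p/(-285 + C) + C) = 1/(C + 2*p/(-285 + C)))
1/((218 - 799*(-1)) + t(Q, I(-2))) = 1/((218 - 799*(-1)) + (-285 - 551)/((-551)² - 285*(-551) + 2*(2*(-2)²))) = 1/((218 + 799) - 836/(303601 + 157035 + 2*(2*4))) = 1/(1017 - 836/(303601 + 157035 + 2*8)) = 1/(1017 - 836/(303601 + 157035 + 16)) = 1/(1017 - 836/460652) = 1/(1017 + (1/460652)*(-836)) = 1/(1017 - 209/115163) = 1/(117120562/115163) = 115163/117120562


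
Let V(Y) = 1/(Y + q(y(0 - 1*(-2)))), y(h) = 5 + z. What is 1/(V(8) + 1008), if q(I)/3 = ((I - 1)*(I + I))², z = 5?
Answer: 97208/97985665 ≈ 0.00099206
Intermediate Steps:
y(h) = 10 (y(h) = 5 + 5 = 10)
q(I) = 12*I²*(-1 + I)² (q(I) = 3*((I - 1)*(I + I))² = 3*((-1 + I)*(2*I))² = 3*(2*I*(-1 + I))² = 3*(4*I²*(-1 + I)²) = 12*I²*(-1 + I)²)
V(Y) = 1/(97200 + Y) (V(Y) = 1/(Y + 12*10²*(-1 + 10)²) = 1/(Y + 12*100*9²) = 1/(Y + 12*100*81) = 1/(Y + 97200) = 1/(97200 + Y))
1/(V(8) + 1008) = 1/(1/(97200 + 8) + 1008) = 1/(1/97208 + 1008) = 1/(97985665/97208) = 97208/97985665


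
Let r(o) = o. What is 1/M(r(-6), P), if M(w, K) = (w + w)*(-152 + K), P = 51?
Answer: 1/1212 ≈ 0.00082508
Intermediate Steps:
M(w, K) = 2*w*(-152 + K) (M(w, K) = (2*w)*(-152 + K) = 2*w*(-152 + K))
1/M(r(-6), P) = 1/(2*(-6)*(-152 + 51)) = 1/(2*(-6)*(-101)) = 1/1212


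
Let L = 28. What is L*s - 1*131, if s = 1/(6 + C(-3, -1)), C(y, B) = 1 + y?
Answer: -124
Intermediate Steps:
s = 1/4 (s = 1/(6 + (1 - 3)) = 1/(6 - 2) = 1/4 ≈ 0.25000)
L*s - 1*131 = 28*(1/4) - 1*131 = 7 - 131 = -124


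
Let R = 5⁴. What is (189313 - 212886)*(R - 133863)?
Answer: 3140819374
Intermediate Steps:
R = 625
(189313 - 212886)*(R - 133863) = (189313 - 212886)*(625 - 133863) = -23573*(-133238) = 3140819374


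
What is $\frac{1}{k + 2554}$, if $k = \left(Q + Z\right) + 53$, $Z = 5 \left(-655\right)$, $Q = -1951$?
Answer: $- \frac{1}{2619} \approx -0.00038183$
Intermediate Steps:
$Z = -3275$
$k = -5173$ ($k = \left(-1951 - 3275\right) + 53 = -5226 + 53 = -5173$)
$\frac{1}{k + 2554} = \frac{1}{-5173 + 2554} = \frac{1}{-2619} = - \frac{1}{2619}$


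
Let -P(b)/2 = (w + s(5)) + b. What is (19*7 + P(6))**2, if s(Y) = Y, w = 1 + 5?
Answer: 9801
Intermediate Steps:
w = 6
P(b) = -22 - 2*b (P(b) = -2*((6 + 5) + b) = -2*(11 + b) = -22 - 2*b)
(19*7 + P(6))**2 = (19*7 + (-22 - 2*6))**2 = (133 + (-22 - 12))**2 = (133 - 34)**2 = 99**2 = 9801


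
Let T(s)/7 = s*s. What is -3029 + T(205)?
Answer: 291146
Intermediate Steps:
T(s) = 7*s**2 (T(s) = 7*(s*s) = 7*s**2)
-3029 + T(205) = -3029 + 7*205**2 = -3029 + 7*42025 = -3029 + 294175 = 291146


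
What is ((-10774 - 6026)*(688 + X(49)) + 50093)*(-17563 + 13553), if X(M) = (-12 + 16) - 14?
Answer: 45474631070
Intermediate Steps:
X(M) = -10 (X(M) = 4 - 14 = -10)
((-10774 - 6026)*(688 + X(49)) + 50093)*(-17563 + 13553) = ((-10774 - 6026)*(688 - 10) + 50093)*(-17563 + 13553) = (-16800*678 + 50093)*(-4010) = (-11390400 + 50093)*(-4010) = -11340307*(-4010) = 45474631070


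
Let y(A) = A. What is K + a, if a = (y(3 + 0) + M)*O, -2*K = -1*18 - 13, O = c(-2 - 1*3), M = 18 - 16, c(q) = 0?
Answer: 31/2 ≈ 15.500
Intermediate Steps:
M = 2
O = 0
K = 31/2 (K = -(-1*18 - 13)/2 = -(-18 - 13)/2 = -½*(-31) = 31/2 ≈ 15.500)
a = 0 (a = ((3 + 0) + 2)*0 = (3 + 2)*0 = 5*0 = 0)
K + a = 31/2 + 0 = 31/2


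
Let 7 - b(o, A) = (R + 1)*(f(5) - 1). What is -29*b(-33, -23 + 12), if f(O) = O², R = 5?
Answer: 3973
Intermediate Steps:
b(o, A) = -137 (b(o, A) = 7 - (5 + 1)*(5² - 1) = 7 - 6*(25 - 1) = 7 - 6*24 = 7 - 1*144 = 7 - 144 = -137)
-29*b(-33, -23 + 12) = -29*(-137) = 3973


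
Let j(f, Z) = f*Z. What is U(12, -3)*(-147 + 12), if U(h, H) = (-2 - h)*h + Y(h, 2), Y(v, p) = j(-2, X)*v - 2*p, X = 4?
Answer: 36180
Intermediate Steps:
j(f, Z) = Z*f
Y(v, p) = -8*v - 2*p (Y(v, p) = (4*(-2))*v - 2*p = -8*v - 2*p)
U(h, H) = -4 - 8*h + h*(-2 - h) (U(h, H) = (-2 - h)*h + (-8*h - 2*2) = h*(-2 - h) + (-8*h - 4) = h*(-2 - h) + (-4 - 8*h) = -4 - 8*h + h*(-2 - h))
U(12, -3)*(-147 + 12) = (-4 - 1*12**2 - 10*12)*(-147 + 12) = (-4 - 1*144 - 120)*(-135) = (-4 - 144 - 120)*(-135) = -268*(-135) = 36180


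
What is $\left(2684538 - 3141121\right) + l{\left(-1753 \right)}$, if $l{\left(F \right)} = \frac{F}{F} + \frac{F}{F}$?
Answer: $-456581$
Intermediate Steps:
$l{\left(F \right)} = 2$ ($l{\left(F \right)} = 1 + 1 = 2$)
$\left(2684538 - 3141121\right) + l{\left(-1753 \right)} = \left(2684538 - 3141121\right) + 2 = -456583 + 2 = -456581$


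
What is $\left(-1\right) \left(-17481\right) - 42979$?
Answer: $-25498$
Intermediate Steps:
$\left(-1\right) \left(-17481\right) - 42979 = 17481 - 42979 = -25498$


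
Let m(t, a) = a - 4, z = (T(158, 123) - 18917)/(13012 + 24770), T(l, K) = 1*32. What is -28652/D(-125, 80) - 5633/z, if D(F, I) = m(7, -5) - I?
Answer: 6494202518/560255 ≈ 11592.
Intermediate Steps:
T(l, K) = 32
z = -6295/12594 (z = (32 - 18917)/(13012 + 24770) = -18885/37782 = -18885*1/37782 = -6295/12594 ≈ -0.49984)
m(t, a) = -4 + a
D(F, I) = -9 - I (D(F, I) = (-4 - 5) - I = -9 - I)
-28652/D(-125, 80) - 5633/z = -28652/(-9 - 1*80) - 5633/(-6295/12594) = -28652/(-9 - 80) - 5633*(-12594/6295) = -28652/(-89) + 70942002/6295 = -28652*(-1/89) + 70942002/6295 = 28652/89 + 70942002/6295 = 6494202518/560255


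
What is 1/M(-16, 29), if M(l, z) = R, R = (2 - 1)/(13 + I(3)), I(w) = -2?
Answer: 11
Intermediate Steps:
R = 1/11 (R = (2 - 1)/(13 - 2) = 1/11 ≈ 0.090909)
M(l, z) = 1/11
1/M(-16, 29) = 1/(1/11) = 11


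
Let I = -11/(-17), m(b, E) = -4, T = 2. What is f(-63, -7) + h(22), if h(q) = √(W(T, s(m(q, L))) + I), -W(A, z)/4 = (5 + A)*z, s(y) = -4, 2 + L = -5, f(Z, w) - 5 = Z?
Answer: -58 + √32555/17 ≈ -47.386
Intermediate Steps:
f(Z, w) = 5 + Z
L = -7 (L = -2 - 5 = -7)
W(A, z) = -4*z*(5 + A) (W(A, z) = -4*(5 + A)*z = -4*z*(5 + A))
I = 11/17 (I = -11*(-1/17) = 11/17 ≈ 0.64706)
h(q) = √32555/17 (h(q) = √(-4*(-4)*(5 + 2) + 11/17) = √(-4*(-4)*7 + 11/17) = √(112 + 11/17) = √(1915/17) = √32555/17)
f(-63, -7) + h(22) = (5 - 63) + √32555/17 = -58 + √32555/17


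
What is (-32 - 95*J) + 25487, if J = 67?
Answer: 19090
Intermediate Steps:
(-32 - 95*J) + 25487 = (-32 - 95*67) + 25487 = (-32 - 6365) + 25487 = -6397 + 25487 = 19090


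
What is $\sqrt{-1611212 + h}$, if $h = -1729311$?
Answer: $i \sqrt{3340523} \approx 1827.7 i$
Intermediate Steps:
$\sqrt{-1611212 + h} = \sqrt{-1611212 - 1729311} = \sqrt{-3340523} = i \sqrt{3340523}$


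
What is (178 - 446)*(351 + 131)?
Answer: -129176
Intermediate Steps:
(178 - 446)*(351 + 131) = -268*482 = -129176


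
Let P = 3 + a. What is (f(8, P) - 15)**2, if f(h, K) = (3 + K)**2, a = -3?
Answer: 36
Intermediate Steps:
P = 0 (P = 3 - 3 = 0)
(f(8, P) - 15)**2 = ((3 + 0)**2 - 15)**2 = (3**2 - 15)**2 = (9 - 15)**2 = (-6)**2 = 36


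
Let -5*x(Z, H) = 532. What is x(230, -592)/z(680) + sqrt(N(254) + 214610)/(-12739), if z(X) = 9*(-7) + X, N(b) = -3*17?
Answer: -532/3085 - sqrt(214559)/12739 ≈ -0.20881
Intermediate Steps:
N(b) = -51
z(X) = -63 + X
x(Z, H) = -532/5 (x(Z, H) = -1/5*532 = -532/5)
x(230, -592)/z(680) + sqrt(N(254) + 214610)/(-12739) = -532/(5*(-63 + 680)) + sqrt(-51 + 214610)/(-12739) = -532/5/617 + sqrt(214559)*(-1/12739) = -532/5*1/617 - sqrt(214559)/12739 = -532/3085 - sqrt(214559)/12739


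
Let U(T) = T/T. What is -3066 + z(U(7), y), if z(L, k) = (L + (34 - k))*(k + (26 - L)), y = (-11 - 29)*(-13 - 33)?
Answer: -3369391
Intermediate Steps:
U(T) = 1
y = 1840 (y = -40*(-46) = 1840)
z(L, k) = (26 + k - L)*(34 + L - k) (z(L, k) = (34 + L - k)*(26 + k - L) = (26 + k - L)*(34 + L - k))
-3066 + z(U(7), y) = -3066 + (884 - 1*1² - 1*1840² - 8*1 + 8*1840 + 2*1*1840) = -3066 + (884 - 1*1 - 1*3385600 - 8 + 14720 + 3680) = -3066 + (884 - 1 - 3385600 - 8 + 14720 + 3680) = -3066 - 3366325 = -3369391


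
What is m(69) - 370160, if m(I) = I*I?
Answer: -365399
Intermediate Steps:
m(I) = I**2
m(69) - 370160 = 69**2 - 370160 = 4761 - 370160 = -365399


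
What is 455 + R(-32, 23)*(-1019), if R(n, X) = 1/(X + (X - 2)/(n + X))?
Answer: 25153/62 ≈ 405.69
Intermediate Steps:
R(n, X) = 1/(X + (-2 + X)/(X + n))
455 + R(-32, 23)*(-1019) = 455 + ((23 - 32)/(-2 + 23 + 23² + 23*(-32)))*(-1019) = 455 + (-9/(-2 + 23 + 529 - 736))*(-1019) = 455 + (-9/(-186))*(-1019) = 455 - 1/186*(-9)*(-1019) = 455 + (3/62)*(-1019) = 455 - 3057/62 = 25153/62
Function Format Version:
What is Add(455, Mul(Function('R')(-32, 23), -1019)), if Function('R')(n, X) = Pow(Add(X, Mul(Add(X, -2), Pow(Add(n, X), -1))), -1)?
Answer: Rational(25153, 62) ≈ 405.69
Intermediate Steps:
Function('R')(n, X) = Pow(Add(X, Mul(Pow(Add(X, n), -1), Add(-2, X))), -1) (Function('R')(n, X) = Pow(Add(X, Mul(Add(-2, X), Pow(Add(X, n), -1))), -1) = Pow(Add(X, Mul(Pow(Add(X, n), -1), Add(-2, X))), -1))
Add(455, Mul(Function('R')(-32, 23), -1019)) = Add(455, Mul(Mul(Pow(Add(-2, 23, Pow(23, 2), Mul(23, -32)), -1), Add(23, -32)), -1019)) = Add(455, Mul(Mul(Pow(Add(-2, 23, 529, -736), -1), -9), -1019)) = Add(455, Mul(Mul(Pow(-186, -1), -9), -1019)) = Add(455, Mul(Mul(Rational(-1, 186), -9), -1019)) = Add(455, Mul(Rational(3, 62), -1019)) = Add(455, Rational(-3057, 62)) = Rational(25153, 62)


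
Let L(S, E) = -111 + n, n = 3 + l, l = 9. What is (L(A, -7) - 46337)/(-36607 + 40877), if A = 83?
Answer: -23218/2135 ≈ -10.875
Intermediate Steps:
n = 12 (n = 3 + 9 = 12)
L(S, E) = -99 (L(S, E) = -111 + 12 = -99)
(L(A, -7) - 46337)/(-36607 + 40877) = (-99 - 46337)/(-36607 + 40877) = -46436/4270 = -46436*1/4270 = -23218/2135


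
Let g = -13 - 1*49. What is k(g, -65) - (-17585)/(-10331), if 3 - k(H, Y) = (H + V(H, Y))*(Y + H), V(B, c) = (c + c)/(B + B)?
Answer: -4957356527/640522 ≈ -7739.6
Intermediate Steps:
V(B, c) = c/B (V(B, c) = (2*c)/((2*B)) = (2*c)*(1/(2*B)) = c/B)
g = -62 (g = -13 - 49 = -62)
k(H, Y) = 3 - (H + Y)*(H + Y/H) (k(H, Y) = 3 - (H + Y/H)*(Y + H) = 3 - (H + Y/H)*(H + Y) = 3 - (H + Y)*(H + Y/H))
k(g, -65) - (-17585)/(-10331) = (3 - 1*(-65) - 1*(-62)**2 - 1*(-62)*(-65) - 1*(-65)**2/(-62)) - (-17585)/(-10331) = (3 + 65 - 1*3844 - 4030 - 1*(-1/62)*4225) - (-17585)*(-1)/10331 = (3 + 65 - 3844 - 4030 + 4225/62) - 1*17585/10331 = -479747/62 - 17585/10331 = -4957356527/640522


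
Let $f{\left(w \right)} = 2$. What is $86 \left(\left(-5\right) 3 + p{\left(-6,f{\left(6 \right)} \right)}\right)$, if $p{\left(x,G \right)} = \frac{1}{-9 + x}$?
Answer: $- \frac{19436}{15} \approx -1295.7$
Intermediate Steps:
$86 \left(\left(-5\right) 3 + p{\left(-6,f{\left(6 \right)} \right)}\right) = 86 \left(\left(-5\right) 3 + \frac{1}{-9 - 6}\right) = 86 \left(-15 + \frac{1}{-15}\right) = 86 \left(-15 - \frac{1}{15}\right) = 86 \left(- \frac{226}{15}\right) = - \frac{19436}{15}$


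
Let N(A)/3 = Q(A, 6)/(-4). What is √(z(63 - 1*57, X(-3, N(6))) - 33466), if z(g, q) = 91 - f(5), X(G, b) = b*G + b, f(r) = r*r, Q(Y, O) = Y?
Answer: 10*I*√334 ≈ 182.76*I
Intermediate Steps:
f(r) = r²
N(A) = -3*A/4 (N(A) = 3*(A/(-4)) = 3*(A*(-¼)) = 3*(-A/4) = -3*A/4)
X(G, b) = b + G*b (X(G, b) = G*b + b = b + G*b)
z(g, q) = 66 (z(g, q) = 91 - 1*5² = 91 - 1*25 = 91 - 25 = 66)
√(z(63 - 1*57, X(-3, N(6))) - 33466) = √(66 - 33466) = √(-33400) = 10*I*√334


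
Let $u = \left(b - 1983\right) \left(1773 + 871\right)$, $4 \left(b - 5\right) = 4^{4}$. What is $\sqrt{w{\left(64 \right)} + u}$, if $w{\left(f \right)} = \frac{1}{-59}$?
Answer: $\frac{i \sqrt{17616004355}}{59} \approx 2249.6 i$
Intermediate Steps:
$w{\left(f \right)} = - \frac{1}{59}$
$b = 69$ ($b = 5 + \frac{4^{4}}{4} = 5 + \frac{1}{4} \cdot 256 = 5 + 64 = 69$)
$u = -5060616$ ($u = \left(69 - 1983\right) \left(1773 + 871\right) = \left(-1914\right) 2644 = -5060616$)
$\sqrt{w{\left(64 \right)} + u} = \sqrt{- \frac{1}{59} - 5060616} = \sqrt{- \frac{298576345}{59}} = \frac{i \sqrt{17616004355}}{59}$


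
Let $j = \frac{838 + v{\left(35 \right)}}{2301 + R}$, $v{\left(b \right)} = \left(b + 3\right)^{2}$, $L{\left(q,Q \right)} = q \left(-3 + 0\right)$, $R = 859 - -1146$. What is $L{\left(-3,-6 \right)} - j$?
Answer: $\frac{18236}{2153} \approx 8.47$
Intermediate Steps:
$R = 2005$ ($R = 859 + 1146 = 2005$)
$L{\left(q,Q \right)} = - 3 q$ ($L{\left(q,Q \right)} = q \left(-3\right) = - 3 q$)
$v{\left(b \right)} = \left(3 + b\right)^{2}$
$j = \frac{1141}{2153}$ ($j = \frac{838 + \left(3 + 35\right)^{2}}{2301 + 2005} = \frac{838 + 38^{2}}{4306} = \left(838 + 1444\right) \frac{1}{4306} = 2282 \cdot \frac{1}{4306} = \frac{1141}{2153} \approx 0.52996$)
$L{\left(-3,-6 \right)} - j = \left(-3\right) \left(-3\right) - \frac{1141}{2153} = 9 - \frac{1141}{2153} = \frac{18236}{2153}$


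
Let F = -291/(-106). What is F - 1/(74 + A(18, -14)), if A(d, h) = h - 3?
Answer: 16481/6042 ≈ 2.7277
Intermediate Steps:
A(d, h) = -3 + h
F = 291/106 (F = -291*(-1/106) = 291/106 ≈ 2.7453)
F - 1/(74 + A(18, -14)) = 291/106 - 1/(74 + (-3 - 14)) = 291/106 - 1/(74 - 17) = 291/106 - 1/57 = 16481/6042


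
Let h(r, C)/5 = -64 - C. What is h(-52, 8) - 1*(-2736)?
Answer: 2376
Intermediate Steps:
h(r, C) = -320 - 5*C (h(r, C) = 5*(-64 - C) = -320 - 5*C)
h(-52, 8) - 1*(-2736) = (-320 - 5*8) - 1*(-2736) = (-320 - 40) + 2736 = -360 + 2736 = 2376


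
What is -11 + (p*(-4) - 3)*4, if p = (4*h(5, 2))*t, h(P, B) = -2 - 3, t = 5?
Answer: 1577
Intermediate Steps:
h(P, B) = -5
p = -100 (p = (4*(-5))*5 = -20*5 = -100)
-11 + (p*(-4) - 3)*4 = -11 + (-100*(-4) - 3)*4 = -11 + (400 - 3)*4 = -11 + 397*4 = -11 + 1588 = 1577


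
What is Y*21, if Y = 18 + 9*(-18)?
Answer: -3024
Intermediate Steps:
Y = -144 (Y = 18 - 162 = -144)
Y*21 = -144*21 = -3024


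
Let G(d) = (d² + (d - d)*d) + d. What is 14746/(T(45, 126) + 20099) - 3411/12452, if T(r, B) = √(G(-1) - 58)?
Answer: 2312580752959/5030232684268 - 14746*I*√58/403969859 ≈ 0.45974 - 0.000278*I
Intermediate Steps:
G(d) = d + d² (G(d) = (d² + 0*d) + d = (d² + 0) + d = d² + d = d + d²)
T(r, B) = I*√58 (T(r, B) = √(-(1 - 1) - 58) = √(-1*0 - 58) = √(0 - 58) = √(-58) = I*√58)
14746/(T(45, 126) + 20099) - 3411/12452 = 14746/(I*√58 + 20099) - 3411/12452 = 14746/(20099 + I*√58) - 3411*1/12452 = 14746/(20099 + I*√58) - 3411/12452 = -3411/12452 + 14746/(20099 + I*√58)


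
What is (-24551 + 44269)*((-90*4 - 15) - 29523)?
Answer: -589528764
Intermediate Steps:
(-24551 + 44269)*((-90*4 - 15) - 29523) = 19718*((-360 - 15) - 29523) = 19718*(-375 - 29523) = 19718*(-29898) = -589528764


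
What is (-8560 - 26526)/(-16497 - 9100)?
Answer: 35086/25597 ≈ 1.3707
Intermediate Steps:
(-8560 - 26526)/(-16497 - 9100) = -35086/(-25597) = -35086*(-1/25597) = 35086/25597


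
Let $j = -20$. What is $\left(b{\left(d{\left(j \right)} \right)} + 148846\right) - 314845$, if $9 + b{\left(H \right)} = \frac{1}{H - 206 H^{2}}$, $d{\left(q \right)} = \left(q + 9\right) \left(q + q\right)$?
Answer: $- \frac{6620591609281}{39881160} \approx -1.6601 \cdot 10^{5}$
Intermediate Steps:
$d{\left(q \right)} = 2 q \left(9 + q\right)$ ($d{\left(q \right)} = \left(9 + q\right) 2 q = 2 q \left(9 + q\right)$)
$b{\left(H \right)} = -9 + \frac{1}{H - 206 H^{2}}$
$\left(b{\left(d{\left(j \right)} \right)} + 148846\right) - 314845 = \left(\frac{-1 - 1854 \left(2 \left(-20\right) \left(9 - 20\right)\right)^{2} + 9 \cdot 2 \left(-20\right) \left(9 - 20\right)}{2 \left(-20\right) \left(9 - 20\right) \left(-1 + 206 \cdot 2 \left(-20\right) \left(9 - 20\right)\right)} + 148846\right) - 314845 = \left(\frac{-1 - 1854 \left(2 \left(-20\right) \left(-11\right)\right)^{2} + 9 \cdot 2 \left(-20\right) \left(-11\right)}{2 \left(-20\right) \left(-11\right) \left(-1 + 206 \cdot 2 \left(-20\right) \left(-11\right)\right)} + 148846\right) - 314845 = \left(\frac{-1 - 1854 \cdot 440^{2} + 9 \cdot 440}{440 \left(-1 + 206 \cdot 440\right)} + 148846\right) - 314845 = \left(\frac{-1 - 358934400 + 3960}{440 \left(-1 + 90640\right)} + 148846\right) - 314845 = \left(\frac{-1 - 358934400 + 3960}{440 \cdot 90639} + 148846\right) - 314845 = \left(\frac{1}{440} \cdot \frac{1}{90639} \left(-358930441\right) + 148846\right) - 314845 = \left(- \frac{358930441}{39881160} + 148846\right) - 314845 = \frac{5935792210919}{39881160} - 314845 = - \frac{6620591609281}{39881160}$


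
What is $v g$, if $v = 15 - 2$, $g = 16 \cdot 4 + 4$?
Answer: $884$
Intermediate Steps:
$g = 68$ ($g = 64 + 4 = 68$)
$v = 13$ ($v = 15 - 2 = 13$)
$v g = 13 \cdot 68 = 884$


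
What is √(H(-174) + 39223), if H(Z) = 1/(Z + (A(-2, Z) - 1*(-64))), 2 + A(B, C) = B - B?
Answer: 5*√1230033/28 ≈ 198.05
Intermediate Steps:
A(B, C) = -2 (A(B, C) = -2 + (B - B) = -2 + 0 = -2)
H(Z) = 1/(62 + Z) (H(Z) = 1/(Z + (-2 - 1*(-64))) = 1/(Z + (-2 + 64)) = 1/(Z + 62) = 1/(62 + Z))
√(H(-174) + 39223) = √(1/(62 - 174) + 39223) = √(1/(-112) + 39223) = √(-1/112 + 39223) = √(4392975/112) = 5*√1230033/28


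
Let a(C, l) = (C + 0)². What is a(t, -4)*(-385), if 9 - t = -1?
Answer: -38500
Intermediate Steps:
t = 10 (t = 9 - 1*(-1) = 9 + 1 = 10)
a(C, l) = C²
a(t, -4)*(-385) = 10²*(-385) = 100*(-385) = -38500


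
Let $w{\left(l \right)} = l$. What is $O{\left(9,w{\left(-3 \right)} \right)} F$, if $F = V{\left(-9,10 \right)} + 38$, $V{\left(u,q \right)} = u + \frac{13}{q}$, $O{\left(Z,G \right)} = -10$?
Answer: $-303$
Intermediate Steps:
$F = \frac{303}{10}$ ($F = \left(-9 + \frac{13}{10}\right) + 38 = - \frac{77}{10} + 38 = \frac{303}{10} \approx 30.3$)
$O{\left(9,w{\left(-3 \right)} \right)} F = \left(-10\right) \frac{303}{10} = -303$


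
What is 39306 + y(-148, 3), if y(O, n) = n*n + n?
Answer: 39318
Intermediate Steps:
y(O, n) = n + n² (y(O, n) = n² + n = n + n²)
39306 + y(-148, 3) = 39306 + 3*(1 + 3) = 39306 + 3*4 = 39306 + 12 = 39318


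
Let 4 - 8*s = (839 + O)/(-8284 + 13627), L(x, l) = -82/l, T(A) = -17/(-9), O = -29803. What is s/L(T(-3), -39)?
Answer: 3146/5617 ≈ 0.56009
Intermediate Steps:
T(A) = 17/9 (T(A) = -17*(-1/9) = 17/9)
s = 484/411 (s = 1/2 - (839 - 29803)/(8*(-8284 + 13627)) = 1/2 - (-7241)/(2*5343) = 1/2 - 1/8*(-2228/411) = 1/2 + 557/822 = 484/411 ≈ 1.1776)
s/L(T(-3), -39) = 484/(411*((-82/(-39)))) = 484/(411*((-82*(-1/39)))) = 484/(411*(82/39)) = (484/411)*(39/82) = 3146/5617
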